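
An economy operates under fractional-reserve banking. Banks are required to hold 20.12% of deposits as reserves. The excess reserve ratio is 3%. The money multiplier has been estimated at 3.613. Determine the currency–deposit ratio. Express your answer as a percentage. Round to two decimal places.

6.30%

Using m = 3.613. From m = (1 + c)/(c + rr + e), rearranging gives 1 + c = m·(c + rr + e), so c·(1 − m) = m·(rr + e) − 1.
Hence c = [m·(rr + e) − 1]/(1 − m) = [3.613 × (0.2012 + 0.03) − 1] / (1 − 3.613) ≈ 0.063021.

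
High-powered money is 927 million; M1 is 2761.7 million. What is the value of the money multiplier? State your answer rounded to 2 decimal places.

2.98

The money multiplier is m = M / MB = 2761.7 / 927 ≈ 2.97918.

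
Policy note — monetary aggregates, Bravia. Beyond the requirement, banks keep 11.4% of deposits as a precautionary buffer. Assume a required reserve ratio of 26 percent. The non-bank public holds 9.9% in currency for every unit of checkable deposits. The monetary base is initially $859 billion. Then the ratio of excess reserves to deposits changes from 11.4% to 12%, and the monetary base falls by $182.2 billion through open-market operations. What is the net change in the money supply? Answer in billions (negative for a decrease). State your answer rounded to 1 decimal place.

-443.0 billion

Before: m₁ = (1 + 0.099) / (0.26 + 0.114 + 0.099) ≈ 2.32347, MB₁ = 859, so M₁ = 2.32347 × 859 ≈ 1995.8607 billion.
After: m₂ = (1 + 0.099) / (0.26 + 0.12 + 0.099) ≈ 2.29436, MB₂ = 859 − 182.2 = 676.8, so M₂ = 2.29436 × 676.8 ≈ 1552.8228 billion.
ΔM = M₂ − M₁ = 1552.8228 − 1995.8607 = -443.0379 billion.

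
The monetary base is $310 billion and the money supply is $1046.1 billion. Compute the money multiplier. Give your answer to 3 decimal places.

3.375

The money multiplier is m = M / MB = 1046.1 / 310 ≈ 3.37452.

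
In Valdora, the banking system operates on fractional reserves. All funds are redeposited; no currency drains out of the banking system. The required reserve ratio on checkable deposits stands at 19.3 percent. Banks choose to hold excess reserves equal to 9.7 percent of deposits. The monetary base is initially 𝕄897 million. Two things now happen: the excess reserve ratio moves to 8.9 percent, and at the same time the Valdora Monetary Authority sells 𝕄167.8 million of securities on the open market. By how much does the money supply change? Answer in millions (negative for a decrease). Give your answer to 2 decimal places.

Before: m₁ = 1 / (0.193 + 0.097) ≈ 3.448276, MB₁ = 897, so M₁ = 3.448276 × 897 ≈ 3093.1036 million.
After: m₂ = 1 / (0.193 + 0.089) ≈ 3.546099, MB₂ = 897 − 167.8 = 729.2, so M₂ = 3.546099 × 729.2 ≈ 2585.8154 million.
ΔM = M₂ − M₁ = 2585.8154 − 3093.1036 = -507.2882 million.

-507.29 million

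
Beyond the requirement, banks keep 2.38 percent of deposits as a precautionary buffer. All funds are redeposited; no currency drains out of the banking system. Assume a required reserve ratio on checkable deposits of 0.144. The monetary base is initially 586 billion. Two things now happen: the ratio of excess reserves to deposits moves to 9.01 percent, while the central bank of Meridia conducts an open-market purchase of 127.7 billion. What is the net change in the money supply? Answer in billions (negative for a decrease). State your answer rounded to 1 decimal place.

-443.6 billion

Before: m₁ = 1 / (0.144 + 0.0238) ≈ 5.95948, MB₁ = 586, so M₁ = 5.95948 × 586 ≈ 3492.2553 billion.
After: m₂ = 1 / (0.144 + 0.0901) ≈ 4.27168, MB₂ = 586 + 127.7 = 713.7, so M₂ = 4.27168 × 713.7 ≈ 3048.698 billion.
ΔM = M₂ − M₁ = 3048.698 − 3492.2553 = -443.5573 billion.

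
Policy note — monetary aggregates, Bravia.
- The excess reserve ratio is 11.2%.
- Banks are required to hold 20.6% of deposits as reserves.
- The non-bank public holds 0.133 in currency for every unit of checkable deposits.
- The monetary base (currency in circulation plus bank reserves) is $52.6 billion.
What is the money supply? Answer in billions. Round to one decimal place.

$132.1 billion

The money multiplier is m = (1 + c) / (rr + e + c) = (1 + 0.133) / (0.206 + 0.112 + 0.133) ≈ 2.5122.
So M = m × MB = 2.5122 × 52.6 ≈ 132.1417 billion.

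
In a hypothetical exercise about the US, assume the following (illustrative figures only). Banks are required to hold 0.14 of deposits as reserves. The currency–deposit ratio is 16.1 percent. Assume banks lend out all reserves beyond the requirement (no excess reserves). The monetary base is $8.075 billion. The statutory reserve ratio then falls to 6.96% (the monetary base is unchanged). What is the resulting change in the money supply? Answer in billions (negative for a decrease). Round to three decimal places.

Initially m₁ = (1 + 0.161) / (0.14 + 0.161) ≈ 3.85714, so M₁ = 3.85714 × 8.075 ≈ 31.1464 billion.
After the change m₂ = (1 + 0.161) / (0.0696 + 0.161) ≈ 5.03469, so M₂ = 5.03469 × 8.075 ≈ 40.6551 billion.
ΔM = M₂ − M₁ = 40.6551 − 31.1464 = 9.5087 billion.

$9.509 billion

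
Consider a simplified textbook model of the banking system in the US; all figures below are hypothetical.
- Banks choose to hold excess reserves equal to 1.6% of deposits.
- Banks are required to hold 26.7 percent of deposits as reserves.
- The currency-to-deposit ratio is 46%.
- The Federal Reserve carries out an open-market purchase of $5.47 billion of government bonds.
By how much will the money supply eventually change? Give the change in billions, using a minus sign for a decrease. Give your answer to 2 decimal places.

The money multiplier is m = (1 + c) / (rr + e + c) = (1 + 0.46) / (0.267 + 0.016 + 0.46) ≈ 1.9650.
The purchase adds 5.47 billion of base, so ΔM = m × ΔMB = 1.9650 × (+5.47) ≈ 10.7485 billion.

$10.75 billion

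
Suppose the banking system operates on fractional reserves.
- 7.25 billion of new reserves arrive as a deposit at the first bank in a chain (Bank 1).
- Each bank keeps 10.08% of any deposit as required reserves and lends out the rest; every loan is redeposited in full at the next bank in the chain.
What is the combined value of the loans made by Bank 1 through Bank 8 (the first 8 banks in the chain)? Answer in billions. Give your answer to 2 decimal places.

Bank i lends (1 − rr)^i of the original deposit: Bank 1 lends 7.25·0.8992 = 6.5192, Bank 2 lends 7.25·0.8992² ≈ 5.8621, and so on.
Summing a geometric series: total = 7.25·[0.8992·(1 − 0.8992^8) / (1 − 0.8992)] ≈ 37.0317 billion.

37.03 billion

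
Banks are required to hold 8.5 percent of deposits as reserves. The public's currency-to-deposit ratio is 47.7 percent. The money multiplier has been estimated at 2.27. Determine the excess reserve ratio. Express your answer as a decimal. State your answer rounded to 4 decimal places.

0.0887

Using m = 2.27. Since m = (1 + c)/(c + rr + e), the denominator satisfies c + rr + e = (1 + c)/m = (1 + 0.477) / 2.27 ≈ 0.650661.
With c = 0.477 and rr = 0.085, the excess reserve ratio is 0.650661 − 0.477 − 0.085 = 0.088661.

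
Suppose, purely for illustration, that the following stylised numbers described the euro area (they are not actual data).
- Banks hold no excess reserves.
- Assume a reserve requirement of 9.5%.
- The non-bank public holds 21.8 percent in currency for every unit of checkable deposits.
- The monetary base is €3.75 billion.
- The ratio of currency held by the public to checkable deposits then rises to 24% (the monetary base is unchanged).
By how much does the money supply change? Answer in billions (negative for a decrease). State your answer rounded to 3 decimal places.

-0.712 billion

Initially m₁ = (1 + 0.218) / (0.095 + 0.218) ≈ 3.89137, so M₁ = 3.89137 × 3.75 ≈ 14.5926 billion.
After the change m₂ = (1 + 0.24) / (0.095 + 0.24) ≈ 3.70149, so M₂ = 3.70149 × 3.75 ≈ 13.8806 billion.
ΔM = M₂ − M₁ = 13.8806 − 14.5926 = -0.712 billion.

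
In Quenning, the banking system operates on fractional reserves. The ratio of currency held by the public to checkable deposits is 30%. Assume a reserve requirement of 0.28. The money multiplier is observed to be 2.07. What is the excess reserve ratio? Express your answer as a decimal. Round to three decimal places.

Using m = 2.07. Since m = (1 + c)/(c + rr + e), the denominator satisfies c + rr + e = (1 + c)/m = (1 + 0.3) / 2.07 ≈ 0.628019.
With c = 0.3 and rr = 0.28, the excess reserve ratio is 0.628019 − 0.3 − 0.28 = 0.048019.

0.048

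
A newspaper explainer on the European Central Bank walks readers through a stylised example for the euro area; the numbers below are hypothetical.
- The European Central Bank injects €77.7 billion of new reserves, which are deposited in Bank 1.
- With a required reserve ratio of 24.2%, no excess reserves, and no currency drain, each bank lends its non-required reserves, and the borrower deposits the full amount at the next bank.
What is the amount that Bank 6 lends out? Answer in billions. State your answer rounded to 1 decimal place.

Each bank lends a fraction (1 − rr) = 0.7580 of the deposit it receives, so Bank 6 receives 77.7·0.7580^5 and lends 77.7·0.7580^6 ≈ 14.7379 billion.

€14.7 billion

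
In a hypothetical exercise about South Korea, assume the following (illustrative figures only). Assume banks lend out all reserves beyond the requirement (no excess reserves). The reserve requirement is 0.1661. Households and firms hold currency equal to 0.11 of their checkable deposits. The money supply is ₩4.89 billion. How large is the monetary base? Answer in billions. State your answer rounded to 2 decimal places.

₩1.22 billion

The money multiplier is m = (1 + c) / (rr + c) = (1 + 0.11) / (0.1661 + 0.11) ≈ 4.0203.
MB = M / m = 4.89 / 4.0203 ≈ 1.2163 billion.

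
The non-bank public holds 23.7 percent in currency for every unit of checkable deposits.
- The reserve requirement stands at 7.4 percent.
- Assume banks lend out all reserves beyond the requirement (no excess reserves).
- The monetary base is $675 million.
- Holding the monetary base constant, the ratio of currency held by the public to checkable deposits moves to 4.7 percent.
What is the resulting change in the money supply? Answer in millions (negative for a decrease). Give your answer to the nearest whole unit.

$3156 million

Initially m₁ = (1 + 0.237) / (0.074 + 0.237) ≈ 3.9775, so M₁ = 3.9775 × 675 = 2684.8125 million.
After the change m₂ = (1 + 0.047) / (0.074 + 0.047) ≈ 8.6529, so M₂ = 8.6529 × 675 = 5840.7075 million.
ΔM = M₂ − M₁ = 5840.7075 − 2684.8125 = 3155.895 million.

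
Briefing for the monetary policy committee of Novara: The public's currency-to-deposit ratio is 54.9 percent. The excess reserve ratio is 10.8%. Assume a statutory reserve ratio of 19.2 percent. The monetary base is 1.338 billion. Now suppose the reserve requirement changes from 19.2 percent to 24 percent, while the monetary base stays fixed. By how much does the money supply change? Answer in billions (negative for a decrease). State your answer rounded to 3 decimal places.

-0.131 billion

Initially m₁ = (1 + 0.549) / (0.192 + 0.108 + 0.549) ≈ 1.82450, so M₁ = 1.82450 × 1.338 ≈ 2.4412 billion.
After the change m₂ = (1 + 0.549) / (0.24 + 0.108 + 0.549) ≈ 1.72687, so M₂ = 1.72687 × 1.338 ≈ 2.3106 billion.
ΔM = M₂ − M₁ = 2.3106 − 2.4412 = -0.1306 billion.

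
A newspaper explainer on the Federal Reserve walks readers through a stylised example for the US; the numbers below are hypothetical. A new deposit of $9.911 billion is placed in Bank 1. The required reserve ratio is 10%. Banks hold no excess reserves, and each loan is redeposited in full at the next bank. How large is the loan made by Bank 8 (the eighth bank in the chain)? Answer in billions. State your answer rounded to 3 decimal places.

$4.266 billion

Each bank lends a fraction (1 − rr) = 0.9000 of the deposit it receives, so Bank 8 receives 9.911·0.9000^7 and lends 9.911·0.9000^8 ≈ 4.2664 billion.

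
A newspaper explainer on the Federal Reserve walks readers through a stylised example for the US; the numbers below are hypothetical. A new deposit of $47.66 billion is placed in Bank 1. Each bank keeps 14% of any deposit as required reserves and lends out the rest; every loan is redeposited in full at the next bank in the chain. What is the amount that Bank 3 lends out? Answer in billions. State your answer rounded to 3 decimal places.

Each bank lends a fraction (1 − rr) = 0.8600 of the deposit it receives, so Bank 3 receives 47.66·0.8600^2 and lends 47.66·0.8600^3 ≈ 30.3144 billion.

$30.314 billion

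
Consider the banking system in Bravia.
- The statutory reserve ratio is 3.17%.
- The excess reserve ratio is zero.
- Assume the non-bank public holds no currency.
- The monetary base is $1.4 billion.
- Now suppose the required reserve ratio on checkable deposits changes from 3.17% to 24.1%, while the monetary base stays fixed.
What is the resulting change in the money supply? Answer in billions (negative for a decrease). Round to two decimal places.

-38.35 billion

Initially m₁ = 1 / (0.0317) ≈ 31.5457, so M₁ = 31.5457 × 1.4 ≈ 44.164 billion.
After the change m₂ = 1 / (0.241) ≈ 4.1494, so M₂ = 4.1494 × 1.4 ≈ 5.8092 billion.
ΔM = M₂ − M₁ = 5.8092 − 44.164 = -38.3548 billion.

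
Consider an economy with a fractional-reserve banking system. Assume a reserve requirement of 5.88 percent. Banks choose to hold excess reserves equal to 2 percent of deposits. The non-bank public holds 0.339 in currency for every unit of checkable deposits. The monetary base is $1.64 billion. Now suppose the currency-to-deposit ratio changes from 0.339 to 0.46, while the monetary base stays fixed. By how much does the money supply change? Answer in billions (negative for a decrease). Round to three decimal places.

-0.812 billion

Initially m₁ = (1 + 0.339) / (0.0588 + 0.02 + 0.339) ≈ 3.20488, so M₁ = 3.20488 × 1.64 ≈ 5.256 billion.
After the change m₂ = (1 + 0.46) / (0.0588 + 0.02 + 0.46) ≈ 2.70973, so M₂ = 2.70973 × 1.64 ≈ 4.444 billion.
ΔM = M₂ − M₁ = 4.444 − 5.256 = -0.812 billion.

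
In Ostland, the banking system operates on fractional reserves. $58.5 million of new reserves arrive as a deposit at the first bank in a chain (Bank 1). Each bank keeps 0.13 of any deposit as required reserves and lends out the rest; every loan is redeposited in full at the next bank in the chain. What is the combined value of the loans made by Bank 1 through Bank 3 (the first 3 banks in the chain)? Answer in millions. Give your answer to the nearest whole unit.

Bank i lends (1 − rr)^i of the original deposit: Bank 1 lends 58.5·0.8700 = 50.8950, Bank 2 lends 58.5·0.8700² ≈ 44.2786, and so on.
Summing a geometric series: total = 58.5·[0.8700·(1 − 0.8700^3) / (1 − 0.8700)] ≈ 133.6961 million.

$134 million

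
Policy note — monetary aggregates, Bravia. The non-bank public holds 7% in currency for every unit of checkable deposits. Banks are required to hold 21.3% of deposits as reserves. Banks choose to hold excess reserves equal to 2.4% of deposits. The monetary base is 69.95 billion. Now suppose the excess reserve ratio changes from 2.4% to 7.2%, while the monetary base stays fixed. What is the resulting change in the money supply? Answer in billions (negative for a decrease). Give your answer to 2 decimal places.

Initially m₁ = (1 + 0.07) / (0.213 + 0.024 + 0.07) ≈ 3.48534, so M₁ = 3.48534 × 69.95 ≈ 243.7995 billion.
After the change m₂ = (1 + 0.07) / (0.213 + 0.072 + 0.07) ≈ 3.01408, so M₂ = 3.01408 × 69.95 ≈ 210.8349 billion.
ΔM = M₂ − M₁ = 210.8349 − 243.7995 = -32.9646 billion.

-32.96 billion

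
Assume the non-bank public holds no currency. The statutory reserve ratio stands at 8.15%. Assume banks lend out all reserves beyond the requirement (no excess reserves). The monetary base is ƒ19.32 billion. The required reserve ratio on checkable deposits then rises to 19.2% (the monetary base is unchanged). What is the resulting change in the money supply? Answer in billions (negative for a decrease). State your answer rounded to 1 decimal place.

Initially m₁ = 1 / (0.0815) ≈ 12.2699, so M₁ = 12.2699 × 19.32 ≈ 237.0545 billion.
After the change m₂ = 1 / (0.192) ≈ 5.2083, so M₂ = 5.2083 × 19.32 ≈ 100.6244 billion.
ΔM = M₂ − M₁ = 100.6244 − 237.0545 = -136.4301 billion.

-136.4 billion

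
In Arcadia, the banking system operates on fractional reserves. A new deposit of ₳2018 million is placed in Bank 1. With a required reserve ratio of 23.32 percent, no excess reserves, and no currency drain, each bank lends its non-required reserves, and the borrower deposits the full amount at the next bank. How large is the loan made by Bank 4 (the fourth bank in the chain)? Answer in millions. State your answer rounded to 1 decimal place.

₳697.7 million

Each bank lends a fraction (1 − rr) = 0.7668 of the deposit it receives, so Bank 4 receives 2018·0.7668^3 and lends 2018·0.7668^4 ≈ 697.6692 million.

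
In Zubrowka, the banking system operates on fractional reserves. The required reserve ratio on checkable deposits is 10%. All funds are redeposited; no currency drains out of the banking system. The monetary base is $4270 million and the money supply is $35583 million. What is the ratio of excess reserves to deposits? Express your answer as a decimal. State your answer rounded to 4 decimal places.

0.0200

Using m = M/MB = 35583/4270 ≈ 8.333255. Since m = (1 + c)/(c + rr + e), the denominator satisfies c + rr + e = (1 + c)/m = (1 + 0) / 8.333255 ≈ 0.120001.
With c = 0 and rr = 0.1, the ratio of excess reserves to deposits is 0.120001 − 0 − 0.1 = 0.020001.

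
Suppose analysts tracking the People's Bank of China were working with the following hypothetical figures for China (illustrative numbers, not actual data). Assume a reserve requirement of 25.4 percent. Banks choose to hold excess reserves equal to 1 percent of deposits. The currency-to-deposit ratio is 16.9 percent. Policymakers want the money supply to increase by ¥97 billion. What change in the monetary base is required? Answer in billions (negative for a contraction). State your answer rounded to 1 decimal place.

The money multiplier is m = (1 + c) / (rr + e + c) = (1 + 0.169) / (0.254 + 0.01 + 0.169) ≈ 2.6998.
ΔMB = ΔM / m = (+97) / 2.6998 ≈ 35.9286 billion.

¥35.9 billion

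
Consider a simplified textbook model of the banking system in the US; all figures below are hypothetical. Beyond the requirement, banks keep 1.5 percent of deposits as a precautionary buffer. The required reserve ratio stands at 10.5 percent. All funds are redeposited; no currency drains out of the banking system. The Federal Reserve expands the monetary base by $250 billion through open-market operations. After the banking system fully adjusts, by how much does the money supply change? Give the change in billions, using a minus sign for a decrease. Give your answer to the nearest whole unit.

The money multiplier is m = 1 / (rr + e) = 1 / (0.105 + 0.015) ≈ 8.3333.
The purchase adds 250 billion of base, so ΔM = m × ΔMB = 8.3333 × (+250) = 2083.325 billion.

$2083 billion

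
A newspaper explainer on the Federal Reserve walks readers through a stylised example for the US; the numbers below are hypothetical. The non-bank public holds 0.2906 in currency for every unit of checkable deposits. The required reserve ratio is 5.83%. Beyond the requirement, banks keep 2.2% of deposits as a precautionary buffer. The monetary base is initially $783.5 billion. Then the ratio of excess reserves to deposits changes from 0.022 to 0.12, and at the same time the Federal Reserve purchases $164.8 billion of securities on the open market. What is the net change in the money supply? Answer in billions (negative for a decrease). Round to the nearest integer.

-116 billion

Before: m₁ = (1 + 0.2906) / (0.0583 + 0.022 + 0.2906) ≈ 3.4796, MB₁ = 783.5, so M₁ = 3.4796 × 783.5 = 2726.2666 billion.
After: m₂ = (1 + 0.2906) / (0.0583 + 0.12 + 0.2906) ≈ 2.7524, MB₂ = 783.5 + 164.8 = 948.3, so M₂ = 2.7524 × 948.3 ≈ 2610.1009 billion.
ΔM = M₂ − M₁ = 2610.1009 − 2726.2666 = -116.1657 billion.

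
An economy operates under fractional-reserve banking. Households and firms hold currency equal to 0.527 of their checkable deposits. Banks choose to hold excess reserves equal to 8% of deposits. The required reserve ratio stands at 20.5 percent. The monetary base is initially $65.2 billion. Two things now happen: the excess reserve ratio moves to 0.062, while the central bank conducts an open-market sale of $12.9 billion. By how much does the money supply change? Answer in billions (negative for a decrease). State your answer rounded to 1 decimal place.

-22.0 billion

Before: m₁ = (1 + 0.527) / (0.205 + 0.08 + 0.527) ≈ 1.8805, MB₁ = 65.2, so M₁ = 1.8805 × 65.2 = 122.6086 billion.
After: m₂ = (1 + 0.527) / (0.205 + 0.062 + 0.527) ≈ 1.9232, MB₂ = 65.2 − 12.9 = 52.3, so M₂ = 1.9232 × 52.3 ≈ 100.5834 billion.
ΔM = M₂ − M₁ = 100.5834 − 122.6086 = -22.0252 billion.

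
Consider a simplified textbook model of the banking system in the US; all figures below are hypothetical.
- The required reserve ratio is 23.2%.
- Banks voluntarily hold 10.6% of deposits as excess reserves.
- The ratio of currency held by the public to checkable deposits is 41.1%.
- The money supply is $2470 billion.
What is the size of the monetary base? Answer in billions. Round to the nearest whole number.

$1311 billion

The money multiplier is m = (1 + c) / (rr + e + c) = (1 + 0.411) / (0.232 + 0.106 + 0.411) ≈ 1.88385.
MB = M / m = 2470 / 1.88385 ≈ 1311.1447 billion.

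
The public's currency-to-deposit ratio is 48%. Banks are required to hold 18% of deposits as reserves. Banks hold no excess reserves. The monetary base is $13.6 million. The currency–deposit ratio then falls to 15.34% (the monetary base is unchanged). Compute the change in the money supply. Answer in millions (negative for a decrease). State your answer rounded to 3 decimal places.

$16.552 million

Initially m₁ = (1 + 0.48) / (0.18 + 0.48) ≈ 2.242424, so M₁ = 2.242424 × 13.6 ≈ 30.497 million.
After the change m₂ = (1 + 0.1534) / (0.18 + 0.1534) ≈ 3.459508, so M₂ = 3.459508 × 13.6 ≈ 47.0493 million.
ΔM = M₂ − M₁ = 47.0493 − 30.497 = 16.5523 million.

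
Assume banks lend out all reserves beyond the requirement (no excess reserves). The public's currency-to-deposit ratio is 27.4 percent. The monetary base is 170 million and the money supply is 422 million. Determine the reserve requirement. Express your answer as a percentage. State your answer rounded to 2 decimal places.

23.92%

Using m = M/MB = 422/170 ≈ 2.482353. Since m = (1 + c)/(c + rr + e), the denominator satisfies c + rr + e = (1 + c)/m = (1 + 0.274) / 2.482353 ≈ 0.513223.
With c = 0.274 and e = 0, the reserve requirement is 0.513223 − 0.274 − 0 = 0.239223.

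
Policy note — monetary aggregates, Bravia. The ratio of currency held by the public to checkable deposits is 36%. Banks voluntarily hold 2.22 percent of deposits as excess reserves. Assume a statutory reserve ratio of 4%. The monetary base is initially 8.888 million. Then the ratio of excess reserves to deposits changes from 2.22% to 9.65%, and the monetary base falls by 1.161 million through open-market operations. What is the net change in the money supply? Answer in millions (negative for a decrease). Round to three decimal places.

Before: m₁ = (1 + 0.36) / (0.04 + 0.0222 + 0.36) ≈ 3.22122, MB₁ = 8.888, so M₁ = 3.22122 × 8.888 ≈ 28.6302 million.
After: m₂ = (1 + 0.36) / (0.04 + 0.0965 + 0.36) ≈ 2.73917, MB₂ = 8.888 − 1.161 = 7.727, so M₂ = 2.73917 × 7.727 ≈ 21.1656 million.
ΔM = M₂ − M₁ = 21.1656 − 28.6302 = -7.4646 million.

-7.465 million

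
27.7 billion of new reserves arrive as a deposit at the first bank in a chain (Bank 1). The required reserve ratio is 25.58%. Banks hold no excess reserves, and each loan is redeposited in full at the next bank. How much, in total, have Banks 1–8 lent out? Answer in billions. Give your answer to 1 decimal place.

73.0 billion

Bank i lends (1 − rr)^i of the original deposit: Bank 1 lends 27.7·0.7442 ≈ 20.6143, Bank 2 lends 27.7·0.7442² ≈ 15.3412, and so on.
Summing a geometric series: total = 27.7·[0.7442·(1 − 0.7442^8) / (1 − 0.7442)] ≈ 73.0057 billion.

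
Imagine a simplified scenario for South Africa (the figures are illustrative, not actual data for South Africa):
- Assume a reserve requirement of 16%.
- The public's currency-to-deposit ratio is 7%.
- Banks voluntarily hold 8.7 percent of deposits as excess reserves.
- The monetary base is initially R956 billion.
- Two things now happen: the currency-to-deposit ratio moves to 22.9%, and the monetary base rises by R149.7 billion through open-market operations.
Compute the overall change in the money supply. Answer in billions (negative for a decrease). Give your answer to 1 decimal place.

Before: m₁ = (1 + 0.07) / (0.16 + 0.087 + 0.07) ≈ 3.375394, MB₁ = 956, so M₁ = 3.375394 × 956 ≈ 3226.8767 billion.
After: m₂ = (1 + 0.229) / (0.16 + 0.087 + 0.229) ≈ 2.581933, MB₂ = 956 + 149.7 = 1105.7, so M₂ = 2.581933 × 1105.7 ≈ 2854.8433 billion.
ΔM = M₂ − M₁ = 2854.8433 − 3226.8767 = -372.0334 billion.

-372.0 billion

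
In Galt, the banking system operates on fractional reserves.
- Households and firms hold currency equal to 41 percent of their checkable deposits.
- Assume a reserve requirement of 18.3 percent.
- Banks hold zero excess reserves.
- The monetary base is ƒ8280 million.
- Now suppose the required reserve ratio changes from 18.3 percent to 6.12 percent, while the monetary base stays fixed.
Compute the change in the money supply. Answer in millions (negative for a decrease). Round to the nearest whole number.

Initially m₁ = (1 + 0.41) / (0.183 + 0.41) ≈ 2.37774, so M₁ = 2.37774 × 8280 = 19687.6872 million.
After the change m₂ = (1 + 0.41) / (0.0612 + 0.41) ≈ 2.99236, so M₂ = 2.99236 × 8280 = 24776.7408 million.
ΔM = M₂ − M₁ = 24776.7408 − 19687.6872 = 5089.0536 million.

ƒ5089 million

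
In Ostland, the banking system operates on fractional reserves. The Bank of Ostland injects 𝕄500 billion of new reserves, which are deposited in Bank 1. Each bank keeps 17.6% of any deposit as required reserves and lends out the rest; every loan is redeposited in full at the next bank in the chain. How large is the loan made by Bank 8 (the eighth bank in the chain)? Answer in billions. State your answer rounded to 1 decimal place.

Each bank lends a fraction (1 − rr) = 0.8240 of the deposit it receives, so Bank 8 receives 500·0.8240^7 and lends 500·0.8240^8 ≈ 106.2644 billion.

𝕄106.3 billion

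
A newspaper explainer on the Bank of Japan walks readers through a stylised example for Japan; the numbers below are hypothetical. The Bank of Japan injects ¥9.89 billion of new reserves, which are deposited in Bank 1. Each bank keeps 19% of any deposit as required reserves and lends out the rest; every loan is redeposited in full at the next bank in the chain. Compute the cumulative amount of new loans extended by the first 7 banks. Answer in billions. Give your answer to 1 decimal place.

¥32.5 billion

Bank i lends (1 − rr)^i of the original deposit: Bank 1 lends 9.89·0.8100 = 8.0109, Bank 2 lends 9.89·0.8100² ≈ 6.4888, and so on.
Summing a geometric series: total = 9.89·[0.8100·(1 − 0.8100^7) / (1 − 0.8100)] ≈ 32.5172 billion.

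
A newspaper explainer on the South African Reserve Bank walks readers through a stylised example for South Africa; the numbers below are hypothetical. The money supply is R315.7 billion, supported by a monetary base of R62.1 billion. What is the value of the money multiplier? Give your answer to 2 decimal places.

The money multiplier is m = M / MB = 315.7 / 62.1 ≈ 5.08374.

5.08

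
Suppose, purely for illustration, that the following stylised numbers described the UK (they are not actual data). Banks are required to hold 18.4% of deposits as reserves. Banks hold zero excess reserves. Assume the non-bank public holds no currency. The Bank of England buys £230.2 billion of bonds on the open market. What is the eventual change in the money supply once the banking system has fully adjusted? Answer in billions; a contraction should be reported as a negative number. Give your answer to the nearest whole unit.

£1251 billion

The simple money multiplier is m = 1/rr = 1/0.184 ≈ 5.4348.
An open-market purchase increases the monetary base by 230.2 billion, so ΔM = m × ΔMB = 5.4348 × 230.2 ≈ 1251.091 billion.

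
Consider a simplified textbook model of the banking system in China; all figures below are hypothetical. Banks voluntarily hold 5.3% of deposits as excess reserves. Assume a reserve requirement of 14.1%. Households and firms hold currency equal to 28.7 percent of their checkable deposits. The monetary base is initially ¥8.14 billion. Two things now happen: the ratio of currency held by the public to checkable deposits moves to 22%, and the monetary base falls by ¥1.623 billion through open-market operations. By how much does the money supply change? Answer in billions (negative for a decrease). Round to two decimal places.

-2.58 billion

Before: m₁ = (1 + 0.287) / (0.141 + 0.053 + 0.287) ≈ 2.6757, MB₁ = 8.14, so M₁ = 2.6757 × 8.14 ≈ 21.7802 billion.
After: m₂ = (1 + 0.22) / (0.141 + 0.053 + 0.22) ≈ 2.9469, MB₂ = 8.14 − 1.623 = 6.517, so M₂ = 2.9469 × 6.517 ≈ 19.2049 billion.
ΔM = M₂ − M₁ = 19.2049 − 21.7802 = -2.5753 billion.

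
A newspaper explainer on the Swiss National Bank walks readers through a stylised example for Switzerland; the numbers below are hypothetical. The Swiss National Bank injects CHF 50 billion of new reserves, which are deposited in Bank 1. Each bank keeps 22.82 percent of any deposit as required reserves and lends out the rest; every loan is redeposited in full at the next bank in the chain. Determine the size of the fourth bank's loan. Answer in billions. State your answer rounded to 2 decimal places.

Each bank lends a fraction (1 − rr) = 0.7718 of the deposit it receives, so Bank 4 receives 50·0.7718^3 and lends 50·0.7718^4 ≈ 17.7414 billion.

CHF 17.74 billion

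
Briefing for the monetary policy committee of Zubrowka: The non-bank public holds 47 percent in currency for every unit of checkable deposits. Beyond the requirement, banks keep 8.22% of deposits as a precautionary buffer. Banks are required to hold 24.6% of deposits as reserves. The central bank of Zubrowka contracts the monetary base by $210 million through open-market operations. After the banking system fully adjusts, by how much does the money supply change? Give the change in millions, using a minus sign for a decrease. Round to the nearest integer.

The money multiplier is m = (1 + c) / (rr + e + c) = (1 + 0.47) / (0.246 + 0.0822 + 0.47) ≈ 1.8416.
The sale removes 210 million of base, so ΔM = m × ΔMB = 1.8416 × (−210) = -386.736 million.

-387 million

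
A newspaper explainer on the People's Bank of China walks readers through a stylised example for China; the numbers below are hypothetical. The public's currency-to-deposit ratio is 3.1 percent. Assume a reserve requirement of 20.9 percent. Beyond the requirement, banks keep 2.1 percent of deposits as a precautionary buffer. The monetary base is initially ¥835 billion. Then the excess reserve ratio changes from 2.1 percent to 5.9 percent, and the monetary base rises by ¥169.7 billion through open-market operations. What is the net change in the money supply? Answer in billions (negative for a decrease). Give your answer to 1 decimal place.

Before: m₁ = (1 + 0.031) / (0.209 + 0.021 + 0.031) ≈ 3.950192, MB₁ = 835, so M₁ = 3.950192 × 835 ≈ 3298.4103 billion.
After: m₂ = (1 + 0.031) / (0.209 + 0.059 + 0.031) ≈ 3.448161, MB₂ = 835 + 169.7 = 1004.7, so M₂ = 3.448161 × 1004.7 ≈ 3464.3674 billion.
ΔM = M₂ − M₁ = 3464.3674 − 3298.4103 = 165.9571 billion.

¥166.0 billion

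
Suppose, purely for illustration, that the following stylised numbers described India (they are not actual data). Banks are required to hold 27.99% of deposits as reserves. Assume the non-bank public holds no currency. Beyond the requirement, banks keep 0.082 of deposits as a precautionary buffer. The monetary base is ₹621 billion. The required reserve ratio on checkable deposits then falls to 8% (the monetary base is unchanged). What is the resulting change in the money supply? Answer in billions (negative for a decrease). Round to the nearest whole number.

₹2117 billion

Initially m₁ = 1 / (0.2799 + 0.082) ≈ 2.7632, so M₁ = 2.7632 × 621 = 1715.9472 billion.
After the change m₂ = 1 / (0.08 + 0.082) ≈ 6.1728, so M₂ = 6.1728 × 621 = 3833.3088 billion.
ΔM = M₂ − M₁ = 3833.3088 − 1715.9472 = 2117.3616 billion.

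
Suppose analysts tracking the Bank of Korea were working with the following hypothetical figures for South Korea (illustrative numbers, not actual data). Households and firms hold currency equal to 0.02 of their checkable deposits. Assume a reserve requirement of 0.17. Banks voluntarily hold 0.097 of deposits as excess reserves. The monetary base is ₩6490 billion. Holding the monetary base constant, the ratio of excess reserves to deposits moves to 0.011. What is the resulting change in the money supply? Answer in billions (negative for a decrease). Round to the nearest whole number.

₩9869 billion

Initially m₁ = (1 + 0.02) / (0.17 + 0.097 + 0.02) ≈ 3.55401, so M₁ = 3.55401 × 6490 = 23065.5249 billion.
After the change m₂ = (1 + 0.02) / (0.17 + 0.011 + 0.02) ≈ 5.07463, so M₂ = 5.07463 × 6490 = 32934.3487 billion.
ΔM = M₂ − M₁ = 32934.3487 − 23065.5249 = 9868.8238 billion.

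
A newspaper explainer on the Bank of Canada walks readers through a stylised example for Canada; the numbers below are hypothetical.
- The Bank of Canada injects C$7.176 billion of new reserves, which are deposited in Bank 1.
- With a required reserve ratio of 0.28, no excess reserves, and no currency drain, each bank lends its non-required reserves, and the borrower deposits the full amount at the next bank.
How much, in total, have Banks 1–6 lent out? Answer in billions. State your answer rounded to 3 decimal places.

Bank i lends (1 − rr)^i of the original deposit: Bank 1 lends 7.176·0.7200 ≈ 5.1667, Bank 2 lends 7.176·0.7200² ≈ 3.7200, and so on.
Summing a geometric series: total = 7.176·[0.7200·(1 − 0.7200^6) / (1 − 0.7200)] ≈ 15.8819 billion.

C$15.882 billion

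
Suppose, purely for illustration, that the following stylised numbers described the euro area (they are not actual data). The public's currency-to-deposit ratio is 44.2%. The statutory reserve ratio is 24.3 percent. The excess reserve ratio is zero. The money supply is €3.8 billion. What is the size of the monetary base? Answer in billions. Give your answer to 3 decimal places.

€1.805 billion

The money multiplier is m = (1 + c) / (rr + c) = (1 + 0.442) / (0.243 + 0.442) ≈ 2.10511.
MB = M / m = 3.8 / 2.10511 ≈ 1.8051 billion.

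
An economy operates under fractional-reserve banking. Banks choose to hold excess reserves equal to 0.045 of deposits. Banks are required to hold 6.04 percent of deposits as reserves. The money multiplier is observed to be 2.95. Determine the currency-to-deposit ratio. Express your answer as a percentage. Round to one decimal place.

Using m = 2.95. From m = (1 + c)/(c + rr + e), rearranging gives 1 + c = m·(c + rr + e), so c·(1 − m) = m·(rr + e) − 1.
Hence c = [m·(rr + e) − 1]/(1 − m) = [2.95 × (0.0604 + 0.045) − 1] / (1 − 2.95) ≈ 0.353369.

35.3%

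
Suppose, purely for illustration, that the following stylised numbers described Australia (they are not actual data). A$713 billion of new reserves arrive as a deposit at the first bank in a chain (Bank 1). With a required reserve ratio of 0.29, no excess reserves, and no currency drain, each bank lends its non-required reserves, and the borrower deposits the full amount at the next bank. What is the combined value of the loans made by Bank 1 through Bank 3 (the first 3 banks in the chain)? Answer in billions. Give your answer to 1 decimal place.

Bank i lends (1 − rr)^i of the original deposit: Bank 1 lends 713·0.7100 = 506.2300, Bank 2 lends 713·0.7100² = 359.4233, and so on.
Summing a geometric series: total = 713·[0.7100·(1 − 0.7100^3) / (1 − 0.7100)] ≈ 1120.8438 billion.

A$1120.8 billion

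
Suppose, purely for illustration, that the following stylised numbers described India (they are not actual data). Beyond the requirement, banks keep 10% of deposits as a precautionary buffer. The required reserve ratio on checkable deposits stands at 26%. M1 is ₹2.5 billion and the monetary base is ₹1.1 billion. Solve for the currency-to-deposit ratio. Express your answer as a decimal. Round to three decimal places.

Using m = M/MB = 2.5/1.1 ≈ 2.272727. From m = (1 + c)/(c + rr + e), rearranging gives 1 + c = m·(c + rr + e), so c·(1 − m) = m·(rr + e) − 1.
Hence c = [m·(rr + e) − 1]/(1 − m) = [2.272727 × (0.26 + 0.1) − 1] / (1 − 2.272727) ≈ 0.142857.

0.143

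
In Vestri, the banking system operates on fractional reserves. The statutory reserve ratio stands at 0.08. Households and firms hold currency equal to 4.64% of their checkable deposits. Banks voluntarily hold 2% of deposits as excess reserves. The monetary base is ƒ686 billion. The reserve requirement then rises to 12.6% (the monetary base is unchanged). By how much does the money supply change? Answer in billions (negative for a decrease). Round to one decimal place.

-1172.3 billion

Initially m₁ = (1 + 0.0464) / (0.08 + 0.02 + 0.0464) ≈ 7.14754, so M₁ = 7.14754 × 686 ≈ 4903.2124 billion.
After the change m₂ = (1 + 0.0464) / (0.126 + 0.02 + 0.0464) ≈ 5.43867, so M₂ = 5.43867 × 686 ≈ 3730.9276 billion.
ΔM = M₂ − M₁ = 3730.9276 − 4903.2124 = -1172.2848 billion.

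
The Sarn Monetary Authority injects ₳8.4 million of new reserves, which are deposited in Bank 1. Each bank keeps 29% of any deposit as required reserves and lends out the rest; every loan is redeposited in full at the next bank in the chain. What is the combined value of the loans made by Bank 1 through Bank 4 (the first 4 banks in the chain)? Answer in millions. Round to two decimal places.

₳15.34 million

Bank i lends (1 − rr)^i of the original deposit: Bank 1 lends 8.4·0.7100 = 5.9640, Bank 2 lends 8.4·0.7100² ≈ 4.2344, and so on.
Summing a geometric series: total = 8.4·[0.7100·(1 − 0.7100^4) / (1 − 0.7100)] ≈ 15.3395 million.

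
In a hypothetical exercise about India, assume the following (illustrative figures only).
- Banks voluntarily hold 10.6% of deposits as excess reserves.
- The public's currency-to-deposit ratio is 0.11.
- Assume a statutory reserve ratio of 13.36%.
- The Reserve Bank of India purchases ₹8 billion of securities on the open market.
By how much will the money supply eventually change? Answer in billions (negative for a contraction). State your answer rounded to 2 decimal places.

The money multiplier is m = (1 + c) / (rr + e + c) = (1 + 0.11) / (0.1336 + 0.106 + 0.11) ≈ 3.1751.
The purchase adds 8 billion of base, so ΔM = m × ΔMB = 3.1751 × (+8) = 25.4008 billion.

₹25.40 billion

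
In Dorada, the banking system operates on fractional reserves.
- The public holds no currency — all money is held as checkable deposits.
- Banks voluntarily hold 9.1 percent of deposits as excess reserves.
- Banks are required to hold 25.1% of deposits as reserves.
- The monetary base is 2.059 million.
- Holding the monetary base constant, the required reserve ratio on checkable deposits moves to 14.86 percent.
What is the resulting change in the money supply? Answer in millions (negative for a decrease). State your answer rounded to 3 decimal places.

Initially m₁ = 1 / (0.251 + 0.091) ≈ 2.92398, so M₁ = 2.92398 × 2.059 ≈ 6.0205 million.
After the change m₂ = 1 / (0.1486 + 0.091) ≈ 4.17362, so M₂ = 4.17362 × 2.059 ≈ 8.5935 million.
ΔM = M₂ − M₁ = 8.5935 − 6.0205 = 2.573 million.

2.573 million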